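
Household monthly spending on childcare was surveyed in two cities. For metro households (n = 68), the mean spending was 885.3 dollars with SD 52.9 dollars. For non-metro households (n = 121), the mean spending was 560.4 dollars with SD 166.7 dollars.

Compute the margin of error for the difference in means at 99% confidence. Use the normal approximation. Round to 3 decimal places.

SE₁ = s₁/√n₁ = 52.9/√68 = 6.4151; SE₂ = 166.7/√121 = 15.1545.
Independent samples, unequal variances: SE_diff = √(SE₁² + SE₂²) = √(41.15350801 + 229.65887025) = 16.4564.
z* = 2.576, so margin of error = 2.576 × 16.4564 = 42.3917.

42.392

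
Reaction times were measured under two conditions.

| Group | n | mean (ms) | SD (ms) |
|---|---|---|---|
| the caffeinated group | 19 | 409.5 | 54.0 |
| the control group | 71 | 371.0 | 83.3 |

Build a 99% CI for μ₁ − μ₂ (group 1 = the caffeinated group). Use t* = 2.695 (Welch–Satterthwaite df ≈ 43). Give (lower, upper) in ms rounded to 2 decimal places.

Standard errors of each mean: 54.0/√19 = 12.3884 and 83.3/√71 = 9.8859.
SE(x̄₁ − x̄₂) = √(12.3884² + 9.8859²) = 15.8494 for independent samples with unequal variances.
With t* = 2.695, the margin is 2.695 × 15.8494 = 42.7141.
x̄₁ − x̄₂ = 409.5 − 371.0 = 38.5000; the interval is 38.5000 ± 42.7141 = (-4.21, 81.21).

(-4.21, 81.21)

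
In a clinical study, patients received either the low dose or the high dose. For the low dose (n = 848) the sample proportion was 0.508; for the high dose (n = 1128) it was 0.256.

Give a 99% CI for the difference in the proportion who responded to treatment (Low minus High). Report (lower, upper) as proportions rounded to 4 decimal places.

Each SE is √(p̂(1−p̂)/n): √(0.5080·0.4920/848) = 0.01717 and √(0.2560·0.7440/1128) = 0.01299.
SE(p̂₁ − p̂₂) = √(SE₁² + SE₂²) = √(0.0002948089 + 0.0001687401) = 0.02153, since the two samples are independent.
At 99% confidence z* = 2.576; margin = 2.576 × 0.02153 = 0.05546.
The difference is 0.5080 − 0.2560 = 0.2520, so the interval is 0.2520 ± 0.05546 = (0.1965, 0.3075).

(0.1965, 0.3075)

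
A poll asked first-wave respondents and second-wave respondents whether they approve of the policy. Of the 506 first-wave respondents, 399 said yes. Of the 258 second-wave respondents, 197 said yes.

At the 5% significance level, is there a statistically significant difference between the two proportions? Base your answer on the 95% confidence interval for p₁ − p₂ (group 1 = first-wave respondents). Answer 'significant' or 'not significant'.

not significant

Sample proportions: 399/506 = 0.7885, 197/258 = 0.7636.
Each SE is √(p̂(1−p̂)/n): √(0.7885·0.2115/506) = 0.01815 and √(0.7636·0.2364/258) = 0.02645.
SE(p̂₁ − p̂₂) = √(SE₁² + SE₂²) = √(0.0003294225 + 0.0006996025) = 0.03208, since the two samples are independent.
At 95% confidence z* = 1.960; margin = 1.960 × 0.03208 = 0.06288.
The difference is 0.7885 − 0.7636 = 0.0249, so the interval is 0.0249 ± 0.06288 = (-0.03798, 0.08778).
The interval (-0.03798, 0.08778) contains 0, so the difference is not significant.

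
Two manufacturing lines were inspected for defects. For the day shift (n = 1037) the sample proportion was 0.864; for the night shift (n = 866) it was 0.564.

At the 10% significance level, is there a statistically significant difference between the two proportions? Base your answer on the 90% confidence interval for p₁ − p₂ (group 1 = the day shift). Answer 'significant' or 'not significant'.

The two standard errors are √(0.8640×0.1360/1037) = 0.01064 and √(0.5640×0.4360/866) = 0.01685.
Because the samples are independent, SE_diff = √(0.01064² + 0.01685²) = 0.01993.
Using z* = 1.645 for 90%, ME = 1.645 × 0.01993 = 0.03278.
p̂₁ − p̂₂ = 0.3000; interval 0.3000 ± 0.03278 gives (0.26722, 0.33278).
The interval (0.26722, 0.33278) does not contain 0, so the difference is significant.

significant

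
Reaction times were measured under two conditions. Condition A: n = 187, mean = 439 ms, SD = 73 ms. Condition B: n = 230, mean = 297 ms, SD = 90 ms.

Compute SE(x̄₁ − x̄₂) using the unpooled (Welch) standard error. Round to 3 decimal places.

SE₁ = s₁/√n₁ = 73/√187 = 5.3383; SE₂ = 90/√230 = 5.9344.
Independent samples, unequal variances: SE_diff = √(SE₁² + SE₂²) = √(28.49744689 + 35.21710336) = 7.9821.

7.982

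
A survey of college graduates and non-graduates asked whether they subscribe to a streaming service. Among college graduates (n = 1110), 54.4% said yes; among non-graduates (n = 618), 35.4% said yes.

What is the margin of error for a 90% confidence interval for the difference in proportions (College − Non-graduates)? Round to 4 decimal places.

SE₁ = √(p̂₁(1−p̂₁)/n₁) = √(0.5440·0.4560/1110) = 0.01495; SE₂ = √(0.3540·0.6460/618) = 0.01924.
Independent samples: SE of the difference = √(SE₁² + SE₂²) = √(0.0002235025 + 0.0003701776) = 0.02437.
z* for 90% confidence is 1.645, so the margin of error is 1.645 × 0.02437 = 0.04009.

0.0401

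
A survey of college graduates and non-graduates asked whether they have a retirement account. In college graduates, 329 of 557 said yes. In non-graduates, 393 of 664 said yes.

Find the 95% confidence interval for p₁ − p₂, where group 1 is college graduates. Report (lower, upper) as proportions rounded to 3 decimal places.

First, p̂₁ = 329/557 = 0.5907; p̂₂ = 393/664 = 0.5919.
The two standard errors are √(0.5907×0.4093/557) = 0.02083 and √(0.5919×0.4081/664) = 0.01907.
Because the samples are independent, SE_diff = √(0.02083² + 0.01907²) = 0.02824.
Using z* = 1.960 for 95%, ME = 1.960 × 0.02824 = 0.05535.
p̂₁ − p̂₂ = -0.0012; interval -0.0012 ± 0.05535 gives (-0.057, 0.054).

(-0.057, 0.054)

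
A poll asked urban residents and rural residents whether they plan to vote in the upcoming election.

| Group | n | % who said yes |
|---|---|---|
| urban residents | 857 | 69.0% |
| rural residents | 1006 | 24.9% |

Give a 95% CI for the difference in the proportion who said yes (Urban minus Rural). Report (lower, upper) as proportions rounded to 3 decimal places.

The two standard errors are √(0.6900×0.3100/857) = 0.01580 and √(0.2490×0.7510/1006) = 0.01363.
Because the samples are independent, SE_diff = √(0.01580² + 0.01363²) = 0.02087.
Using z* = 1.960 for 95%, ME = 1.960 × 0.02087 = 0.04091.
p̂₁ − p̂₂ = 0.4410; interval 0.4410 ± 0.04091 gives (0.400, 0.482).

(0.400, 0.482)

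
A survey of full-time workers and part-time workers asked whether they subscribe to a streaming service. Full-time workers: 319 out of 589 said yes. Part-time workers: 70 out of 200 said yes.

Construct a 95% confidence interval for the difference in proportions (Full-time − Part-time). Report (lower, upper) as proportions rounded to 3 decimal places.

(0.114, 0.269)

p̂₁ = 319/589 = 0.5416 and p̂₂ = 70/200 = 0.3500.
SE₁ = √(p̂₁(1−p̂₁)/n₁) = √(0.5416·0.4584/589) = 0.02053; SE₂ = √(0.3500·0.6500/200) = 0.03373.
Independent samples: SE of the difference = √(SE₁² + SE₂²) = √(0.0004214809 + 0.0011377129) = 0.03949.
z* for 95% confidence is 1.960, so the margin of error is 1.960 × 0.03949 = 0.07740.
Point estimate p̂₁ − p̂₂ = 0.5416 − 0.3500 = 0.1916.
0.1916 ± 0.07740 → (0.114, 0.269).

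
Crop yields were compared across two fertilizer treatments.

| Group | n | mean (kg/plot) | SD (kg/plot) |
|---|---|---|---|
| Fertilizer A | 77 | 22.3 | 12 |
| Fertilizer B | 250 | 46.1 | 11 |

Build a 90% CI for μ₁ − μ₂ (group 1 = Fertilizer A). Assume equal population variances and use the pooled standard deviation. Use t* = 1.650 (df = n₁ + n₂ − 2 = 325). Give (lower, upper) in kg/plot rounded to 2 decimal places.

s_p = √[((n₁−1)s₁² + (n₂−1)s₂²)/(n₁+n₂−2)] = √[(76·12² + 249·11²)/325] = 11.2418.
SE = 11.2418·√(1/77 + 1/250) = 1.4652.
With t* = 1.650, margin = 1.650 × 1.4652 = 2.4176.
x̄₁ − x̄₂ = 22.3 − 46.1 = -23.8000; interval -23.8000 ± 2.4176 = (-26.22, -21.38).

(-26.22, -21.38)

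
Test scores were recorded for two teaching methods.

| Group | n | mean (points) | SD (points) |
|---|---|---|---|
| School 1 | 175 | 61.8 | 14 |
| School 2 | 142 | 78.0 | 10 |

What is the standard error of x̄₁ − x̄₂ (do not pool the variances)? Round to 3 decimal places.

SE₁ = s₁/√n₁ = 14/√175 = 1.0583; SE₂ = 10/√142 = 0.8392.
Independent samples, unequal variances: SE_diff = √(SE₁² + SE₂²) = √(1.11999889 + 0.70425664) = 1.3507.

1.351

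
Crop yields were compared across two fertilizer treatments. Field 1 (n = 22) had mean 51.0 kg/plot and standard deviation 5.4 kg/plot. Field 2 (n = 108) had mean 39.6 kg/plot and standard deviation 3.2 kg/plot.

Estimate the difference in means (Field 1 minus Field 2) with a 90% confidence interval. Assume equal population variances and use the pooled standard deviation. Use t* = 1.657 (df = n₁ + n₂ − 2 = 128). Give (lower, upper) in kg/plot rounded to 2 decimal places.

(9.98, 12.82)

Pooled variance s_p² = [21·5.4² + 107·3.2²] / (22+108−2) = 13.3441, so s_p = 3.6530.
SE_diff = s_p·√(1/n₁ + 1/n₂) = 3.6530·√(1/22 + 1/108) = 0.8545.
t* = 1.657; margin = 1.657 × 0.8545 = 1.4159.
Difference = 51.0 − 39.6 = 11.4000.
11.4000 ± 1.4159 → (9.98, 12.82).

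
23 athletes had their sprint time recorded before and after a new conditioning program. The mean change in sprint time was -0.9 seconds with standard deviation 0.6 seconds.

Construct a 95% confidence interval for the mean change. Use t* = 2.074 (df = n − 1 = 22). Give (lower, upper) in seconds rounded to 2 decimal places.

(-1.16, -0.64)

This is a matched-pairs design, so SE = s_d/√n = 0.6/√23 = 0.1251.
Margin = 2.074 × 0.1251 = 0.2595; the interval is -0.9 ± 0.2595 = (-1.16, -0.64).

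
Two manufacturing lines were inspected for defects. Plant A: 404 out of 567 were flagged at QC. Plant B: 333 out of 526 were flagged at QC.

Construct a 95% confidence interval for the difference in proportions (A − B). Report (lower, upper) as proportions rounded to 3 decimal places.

(0.024, 0.135)

p̂₁ = 404/567 = 0.7125 and p̂₂ = 333/526 = 0.6331.
SE₁ = √(p̂₁(1−p̂₁)/n₁) = √(0.7125·0.2875/567) = 0.01901; SE₂ = √(0.6331·0.3669/526) = 0.02101.
Independent samples: SE of the difference = √(SE₁² + SE₂²) = √(0.0003613801 + 0.0004414201) = 0.02833.
z* for 95% confidence is 1.960, so the margin of error is 1.960 × 0.02833 = 0.05553.
Point estimate p̂₁ − p̂₂ = 0.7125 − 0.6331 = 0.0794.
0.0794 ± 0.05553 → (0.024, 0.135).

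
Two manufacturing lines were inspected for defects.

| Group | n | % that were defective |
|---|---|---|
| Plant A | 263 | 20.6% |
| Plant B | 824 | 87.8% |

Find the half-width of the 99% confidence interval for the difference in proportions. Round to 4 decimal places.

0.0706

SE₁ = √(p̂₁(1−p̂₁)/n₁) = √(0.2060·0.7940/263) = 0.02494; SE₂ = √(0.8780·0.1220/824) = 0.01140.
Independent samples: SE of the difference = √(SE₁² + SE₂²) = √(0.0006220036 + 0.00012996) = 0.02742.
z* for 99% confidence is 2.576, so the margin of error is 2.576 × 0.02742 = 0.07063.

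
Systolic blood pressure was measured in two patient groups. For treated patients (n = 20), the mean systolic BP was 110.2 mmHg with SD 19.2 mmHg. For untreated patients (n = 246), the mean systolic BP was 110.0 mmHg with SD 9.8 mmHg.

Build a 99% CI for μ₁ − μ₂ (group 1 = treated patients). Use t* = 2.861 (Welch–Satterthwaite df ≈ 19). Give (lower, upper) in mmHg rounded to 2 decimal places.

(-12.21, 12.61)

SE₁ = s₁/√n₁ = 19.2/√20 = 4.2933; SE₂ = 9.8/√246 = 0.6248.
Independent samples, unequal variances: SE_diff = √(SE₁² + SE₂²) = √(18.43242489 + 0.39037504) = 4.3385.
t* = 2.861, so margin of error = 2.861 × 4.3385 = 12.4124.
Difference in means = 110.2 − 110.0 = 0.2000.
0.2000 ± 12.4124 → (-12.21, 12.61).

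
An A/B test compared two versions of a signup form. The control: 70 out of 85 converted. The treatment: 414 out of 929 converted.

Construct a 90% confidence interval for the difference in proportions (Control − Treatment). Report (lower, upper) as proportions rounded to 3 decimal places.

Sample proportions: 70/85 = 0.8235, 414/929 = 0.4456.
Each SE is √(p̂(1−p̂)/n): √(0.8235·0.1765/85) = 0.04135 and √(0.4456·0.5544/929) = 0.01631.
SE(p̂₁ − p̂₂) = √(SE₁² + SE₂²) = √(0.0017098225 + 0.0002660161) = 0.04445, since the two samples are independent.
At 90% confidence z* = 1.645; margin = 1.645 × 0.04445 = 0.07312.
The difference is 0.8235 − 0.4456 = 0.3779, so the interval is 0.3779 ± 0.07312 = (0.305, 0.451).

(0.305, 0.451)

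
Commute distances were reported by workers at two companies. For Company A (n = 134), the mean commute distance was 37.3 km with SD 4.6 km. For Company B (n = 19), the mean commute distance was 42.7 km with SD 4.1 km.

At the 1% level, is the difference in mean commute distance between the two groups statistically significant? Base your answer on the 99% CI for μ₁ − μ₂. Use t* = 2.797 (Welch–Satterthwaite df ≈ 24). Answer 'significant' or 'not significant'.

significant

SE₁ = s₁/√n₁ = 4.6/√134 = 0.3974; SE₂ = 4.1/√19 = 0.9406.
Independent samples, unequal variances: SE_diff = √(SE₁² + SE₂²) = √(0.15792676 + 0.88472836) = 1.0211.
t* = 2.797, so margin of error = 2.797 × 1.0211 = 2.8560.
Difference in means = 37.3 − 42.7 = -5.4000.
-5.4000 ± 2.8560 → (-8.2560, -2.5440).
The interval (-8.2560, -2.5440) does not contain 0, so the difference is significant.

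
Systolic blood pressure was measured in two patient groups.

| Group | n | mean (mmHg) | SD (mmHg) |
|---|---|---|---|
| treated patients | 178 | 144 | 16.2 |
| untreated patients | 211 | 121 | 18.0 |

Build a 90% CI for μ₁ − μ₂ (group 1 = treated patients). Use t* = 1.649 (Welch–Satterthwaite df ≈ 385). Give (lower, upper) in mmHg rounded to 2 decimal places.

(20.14, 25.86)

SE₁ = s₁/√n₁ = 16.2/√178 = 1.2142; SE₂ = 18.0/√211 = 1.2392.
Independent samples, unequal variances: SE_diff = √(SE₁² + SE₂²) = √(1.47428164 + 1.53561664) = 1.7349.
t* = 1.649, so margin of error = 1.649 × 1.7349 = 2.8609.
Difference in means = 144 − 121 = 23.0000.
23.0000 ± 2.8609 → (20.14, 25.86).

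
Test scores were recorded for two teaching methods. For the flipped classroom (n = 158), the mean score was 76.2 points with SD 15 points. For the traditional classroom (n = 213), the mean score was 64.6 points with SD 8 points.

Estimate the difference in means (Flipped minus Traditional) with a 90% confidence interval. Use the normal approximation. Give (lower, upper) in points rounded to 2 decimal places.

(9.44, 13.76)

SE₁ = s₁/√n₁ = 15/√158 = 1.1933; SE₂ = 8/√213 = 0.5482.
Independent samples, unequal variances: SE_diff = √(SE₁² + SE₂²) = √(1.42396489 + 0.30052324) = 1.3132.
z* = 1.645, so margin of error = 1.645 × 1.3132 = 2.1602.
Difference in means = 76.2 − 64.6 = 11.6000.
11.6000 ± 2.1602 → (9.44, 13.76).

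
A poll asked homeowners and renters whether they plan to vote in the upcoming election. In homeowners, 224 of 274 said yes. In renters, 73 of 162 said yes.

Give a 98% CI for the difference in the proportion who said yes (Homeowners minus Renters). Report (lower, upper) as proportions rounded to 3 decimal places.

p̂₁ = 224/274 = 0.8175 and p̂₂ = 73/162 = 0.4506.
SE₁ = √(p̂₁(1−p̂₁)/n₁) = √(0.8175·0.1825/274) = 0.02333; SE₂ = √(0.4506·0.5494/162) = 0.03909.
Independent samples: SE of the difference = √(SE₁² + SE₂²) = √(0.0005442889 + 0.0015280281) = 0.04552.
z* for 98% confidence is 2.326, so the margin of error is 2.326 × 0.04552 = 0.10588.
Point estimate p̂₁ − p̂₂ = 0.8175 − 0.4506 = 0.3669.
0.3669 ± 0.10588 → (0.261, 0.473).

(0.261, 0.473)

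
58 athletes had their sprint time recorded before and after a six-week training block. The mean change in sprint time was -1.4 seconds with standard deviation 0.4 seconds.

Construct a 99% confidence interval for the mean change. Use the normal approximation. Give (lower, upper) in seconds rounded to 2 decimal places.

(-1.54, -1.26)

This is a matched-pairs design, so SE = s_d/√n = 0.4/√58 = 0.0525.
Margin = 2.576 × 0.0525 = 0.1352; the interval is -1.4 ± 0.1352 = (-1.54, -1.26).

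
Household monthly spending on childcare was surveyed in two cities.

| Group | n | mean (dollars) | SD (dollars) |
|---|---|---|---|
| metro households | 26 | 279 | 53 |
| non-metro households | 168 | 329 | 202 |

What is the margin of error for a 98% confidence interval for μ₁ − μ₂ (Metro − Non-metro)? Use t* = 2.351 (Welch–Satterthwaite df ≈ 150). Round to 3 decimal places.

44.041

Standard errors of each mean: 53/√26 = 10.3942 and 202/√168 = 15.5846.
SE(x̄₁ − x̄₂) = √(10.3942² + 15.5846²) = 18.7328 for independent samples with unequal variances.
With t* = 2.351, the margin is 2.351 × 18.7328 = 44.0408.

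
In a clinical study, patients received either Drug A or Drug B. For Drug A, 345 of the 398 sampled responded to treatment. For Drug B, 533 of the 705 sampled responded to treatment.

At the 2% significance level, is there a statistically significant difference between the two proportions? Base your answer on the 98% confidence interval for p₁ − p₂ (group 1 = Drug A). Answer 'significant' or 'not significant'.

significant

First, p̂₁ = 345/398 = 0.8668; p̂₂ = 533/705 = 0.7560.
The two standard errors are √(0.8668×0.1332/398) = 0.01703 and √(0.7560×0.2440/705) = 0.01618.
Because the samples are independent, SE_diff = √(0.01703² + 0.01618²) = 0.02349.
Using z* = 2.326 for 98%, ME = 2.326 × 0.02349 = 0.05464.
p̂₁ − p̂₂ = 0.1108; interval 0.1108 ± 0.05464 gives (0.05616, 0.16544).
The interval (0.05616, 0.16544) does not contain 0, so the difference is significant.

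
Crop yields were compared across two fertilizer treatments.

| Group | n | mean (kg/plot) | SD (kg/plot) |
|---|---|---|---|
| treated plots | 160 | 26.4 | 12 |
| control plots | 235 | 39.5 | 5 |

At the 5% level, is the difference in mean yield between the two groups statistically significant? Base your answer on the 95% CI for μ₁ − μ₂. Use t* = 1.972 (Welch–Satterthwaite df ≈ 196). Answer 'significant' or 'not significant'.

SE₁ = s₁/√n₁ = 12/√160 = 0.9487; SE₂ = 5/√235 = 0.3262.
Independent samples, unequal variances: SE_diff = √(SE₁² + SE₂²) = √(0.90003169 + 0.10640644) = 1.0032.
t* = 1.972, so margin of error = 1.972 × 1.0032 = 1.9783.
Difference in means = 26.4 − 39.5 = -13.1000.
-13.1000 ± 1.9783 → (-15.0783, -11.1217).
The interval (-15.0783, -11.1217) does not contain 0, so the difference is significant.

significant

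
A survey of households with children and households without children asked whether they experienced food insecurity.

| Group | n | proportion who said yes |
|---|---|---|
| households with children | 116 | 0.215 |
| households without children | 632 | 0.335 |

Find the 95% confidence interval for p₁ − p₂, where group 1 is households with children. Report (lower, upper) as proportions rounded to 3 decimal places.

(-0.203, -0.037)

SE₁ = √(p̂₁(1−p̂₁)/n₁) = √(0.2150·0.7850/116) = 0.03814; SE₂ = √(0.3350·0.6650/632) = 0.01877.
Independent samples: SE of the difference = √(SE₁² + SE₂²) = √(0.0014546596 + 0.0003523129) = 0.04251.
z* for 95% confidence is 1.960, so the margin of error is 1.960 × 0.04251 = 0.08332.
Point estimate p̂₁ − p̂₂ = 0.2150 − 0.3350 = -0.1200.
-0.1200 ± 0.08332 → (-0.203, -0.037).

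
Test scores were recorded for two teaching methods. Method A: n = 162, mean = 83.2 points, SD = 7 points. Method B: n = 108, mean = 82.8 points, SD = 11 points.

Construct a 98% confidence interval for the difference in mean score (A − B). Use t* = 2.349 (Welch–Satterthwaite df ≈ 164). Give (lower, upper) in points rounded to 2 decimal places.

(-2.40, 3.20)

SE₁ = s₁/√n₁ = 7/√162 = 0.5500; SE₂ = 11/√108 = 1.0585.
Independent samples, unequal variances: SE_diff = √(SE₁² + SE₂²) = √(0.3025 + 1.12042225) = 1.1929.
t* = 2.349, so margin of error = 2.349 × 1.1929 = 2.8021.
Difference in means = 83.2 − 82.8 = 0.4000.
0.4000 ± 2.8021 → (-2.40, 3.20).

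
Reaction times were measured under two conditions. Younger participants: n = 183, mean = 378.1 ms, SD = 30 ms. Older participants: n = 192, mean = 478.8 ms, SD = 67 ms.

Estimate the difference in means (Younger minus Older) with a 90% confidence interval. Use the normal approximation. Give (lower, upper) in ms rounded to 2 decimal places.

SE₁ = s₁/√n₁ = 30/√183 = 2.2177; SE₂ = 67/√192 = 4.8353.
Independent samples, unequal variances: SE_diff = √(SE₁² + SE₂²) = √(4.91819329 + 23.38012609) = 5.3196.
z* = 1.645, so margin of error = 1.645 × 5.3196 = 8.7507.
Difference in means = 378.1 − 478.8 = -100.7000.
-100.7000 ± 8.7507 → (-109.45, -91.95).

(-109.45, -91.95)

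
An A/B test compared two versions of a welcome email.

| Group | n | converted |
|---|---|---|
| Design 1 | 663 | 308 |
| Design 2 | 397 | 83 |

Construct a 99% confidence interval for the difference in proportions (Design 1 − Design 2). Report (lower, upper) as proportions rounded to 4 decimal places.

(0.1830, 0.3280)

p̂₁ = 308/663 = 0.4646 and p̂₂ = 83/397 = 0.2091.
SE₁ = √(p̂₁(1−p̂₁)/n₁) = √(0.4646·0.5354/663) = 0.01937; SE₂ = √(0.2091·0.7909/397) = 0.02041.
Independent samples: SE of the difference = √(SE₁² + SE₂²) = √(0.0003751969 + 0.0004165681) = 0.02814.
z* for 99% confidence is 2.576, so the margin of error is 2.576 × 0.02814 = 0.07249.
Point estimate p̂₁ − p̂₂ = 0.4646 − 0.2091 = 0.2555.
0.2555 ± 0.07249 → (0.1830, 0.3280).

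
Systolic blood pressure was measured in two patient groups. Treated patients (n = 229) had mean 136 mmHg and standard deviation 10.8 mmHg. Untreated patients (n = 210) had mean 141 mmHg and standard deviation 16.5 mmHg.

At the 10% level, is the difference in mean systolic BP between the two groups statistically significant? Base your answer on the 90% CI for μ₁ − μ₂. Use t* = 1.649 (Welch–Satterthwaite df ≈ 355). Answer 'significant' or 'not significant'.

significant

SE₁ = s₁/√n₁ = 10.8/√229 = 0.7137; SE₂ = 16.5/√210 = 1.1386.
Independent samples, unequal variances: SE_diff = √(SE₁² + SE₂²) = √(0.50936769 + 1.29640996) = 1.3438.
t* = 1.649, so margin of error = 1.649 × 1.3438 = 2.2159.
Difference in means = 136 − 141 = -5.0000.
-5.0000 ± 2.2159 → (-7.2159, -2.7841).
The interval (-7.2159, -2.7841) does not contain 0, so the difference is significant.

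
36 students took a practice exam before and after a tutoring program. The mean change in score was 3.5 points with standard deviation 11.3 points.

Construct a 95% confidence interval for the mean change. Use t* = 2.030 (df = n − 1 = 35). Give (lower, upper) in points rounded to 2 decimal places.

Paired design: SE = s_d/√n = 11.3/√36 = 1.8833.
t* = 2.030; margin of error = 2.030 × 1.8833 = 3.8231.
3.5 ± 3.8231 → (-0.32, 7.32).

(-0.32, 7.32)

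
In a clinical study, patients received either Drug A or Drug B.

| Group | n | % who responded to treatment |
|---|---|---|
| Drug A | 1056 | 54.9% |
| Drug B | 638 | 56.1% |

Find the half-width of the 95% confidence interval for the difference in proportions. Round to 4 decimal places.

The two standard errors are √(0.5490×0.4510/1056) = 0.01531 and √(0.5610×0.4390/638) = 0.01965.
Because the samples are independent, SE_diff = √(0.01531² + 0.01965²) = 0.02491.
Using z* = 1.960 for 95%, ME = 1.960 × 0.02491 = 0.04882.

0.0488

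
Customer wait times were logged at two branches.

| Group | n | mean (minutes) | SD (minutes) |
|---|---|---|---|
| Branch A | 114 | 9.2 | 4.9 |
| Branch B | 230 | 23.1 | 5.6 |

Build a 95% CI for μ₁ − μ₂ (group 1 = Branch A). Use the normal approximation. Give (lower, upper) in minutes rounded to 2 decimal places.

(-15.05, -12.75)

Standard errors of each mean: 4.9/√114 = 0.4589 and 5.6/√230 = 0.3693.
SE(x̄₁ − x̄₂) = √(0.4589² + 0.3693²) = 0.5890 for independent samples with unequal variances.
With z* = 1.960, the margin is 1.960 × 0.5890 = 1.1544.
x̄₁ − x̄₂ = 9.2 − 23.1 = -13.9000; the interval is -13.9000 ± 1.1544 = (-15.05, -12.75).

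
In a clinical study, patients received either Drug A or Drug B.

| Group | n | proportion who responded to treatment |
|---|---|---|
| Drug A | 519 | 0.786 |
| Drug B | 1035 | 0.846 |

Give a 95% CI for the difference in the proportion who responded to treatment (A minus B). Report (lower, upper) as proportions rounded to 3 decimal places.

SE₁ = √(p̂₁(1−p̂₁)/n₁) = √(0.7860·0.2140/519) = 0.01800; SE₂ = √(0.8460·0.1540/1035) = 0.01122.
Independent samples: SE of the difference = √(SE₁² + SE₂²) = √(0.000324 + 0.0001258884) = 0.02121.
z* for 95% confidence is 1.960, so the margin of error is 1.960 × 0.02121 = 0.04157.
Point estimate p̂₁ − p̂₂ = 0.7860 − 0.8460 = -0.0600.
-0.0600 ± 0.04157 → (-0.102, -0.018).

(-0.102, -0.018)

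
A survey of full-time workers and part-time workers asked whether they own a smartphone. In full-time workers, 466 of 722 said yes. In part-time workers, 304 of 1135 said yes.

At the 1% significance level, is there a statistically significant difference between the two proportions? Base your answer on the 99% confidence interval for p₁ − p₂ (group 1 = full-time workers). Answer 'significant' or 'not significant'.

First, p̂₁ = 466/722 = 0.6454; p̂₂ = 304/1135 = 0.2678.
The two standard errors are √(0.6454×0.3546/722) = 0.01780 and √(0.2678×0.7322/1135) = 0.01314.
Because the samples are independent, SE_diff = √(0.01780² + 0.01314²) = 0.02212.
Using z* = 2.576 for 99%, ME = 2.576 × 0.02212 = 0.05698.
p̂₁ − p̂₂ = 0.3776; interval 0.3776 ± 0.05698 gives (0.32062, 0.43458).
The interval (0.32062, 0.43458) does not contain 0, so the difference is significant.

significant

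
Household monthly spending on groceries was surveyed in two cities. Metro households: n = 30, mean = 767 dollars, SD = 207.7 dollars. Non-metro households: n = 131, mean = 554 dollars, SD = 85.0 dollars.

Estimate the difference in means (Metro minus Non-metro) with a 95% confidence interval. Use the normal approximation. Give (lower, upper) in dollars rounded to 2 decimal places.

(137.26, 288.74)

Per-group SEs: s₁/√n₁ = 207.7/√30 = 37.9207, s₂/√n₂ = 85.0/√131 = 7.4265.
Unpooled SE of the difference: √(1437.97948849 + 55.15290225) = 38.6411.
Margin of error = z* · SE = 1.960 × 38.6411 = 75.7366.
x̄₁ − x̄₂ = 767 − 554 = 213.0000.
CI: 213.0000 ± 75.7366 = (137.26, 288.74).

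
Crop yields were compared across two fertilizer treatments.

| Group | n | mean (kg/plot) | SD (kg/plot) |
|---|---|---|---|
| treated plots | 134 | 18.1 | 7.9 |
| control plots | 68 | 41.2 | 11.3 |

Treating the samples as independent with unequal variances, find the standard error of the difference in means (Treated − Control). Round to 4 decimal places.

Standard errors of each mean: 7.9/√134 = 0.6825 and 11.3/√68 = 1.3703.
SE(x̄₁ − x̄₂) = √(0.6825² + 1.3703²) = 1.5309 for independent samples with unequal variances.

1.5309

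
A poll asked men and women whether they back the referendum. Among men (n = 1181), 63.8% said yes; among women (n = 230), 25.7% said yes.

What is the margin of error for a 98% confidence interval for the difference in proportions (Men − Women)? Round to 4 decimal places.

0.0745

SE₁ = √(p̂₁(1−p̂₁)/n₁) = √(0.6380·0.3620/1181) = 0.01398; SE₂ = √(0.2570·0.7430/230) = 0.02881.
Independent samples: SE of the difference = √(SE₁² + SE₂²) = √(0.0001954404 + 0.0008300161) = 0.03202.
z* for 98% confidence is 2.326, so the margin of error is 2.326 × 0.03202 = 0.07448.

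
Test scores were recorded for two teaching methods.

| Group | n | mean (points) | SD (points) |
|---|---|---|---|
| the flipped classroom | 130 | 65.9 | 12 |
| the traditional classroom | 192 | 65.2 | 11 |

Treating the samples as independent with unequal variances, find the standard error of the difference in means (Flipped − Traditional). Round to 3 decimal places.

Standard errors of each mean: 12/√130 = 1.0525 and 11/√192 = 0.7939.
SE(x̄₁ − x̄₂) = √(1.0525² + 0.7939²) = 1.3183 for independent samples with unequal variances.

1.318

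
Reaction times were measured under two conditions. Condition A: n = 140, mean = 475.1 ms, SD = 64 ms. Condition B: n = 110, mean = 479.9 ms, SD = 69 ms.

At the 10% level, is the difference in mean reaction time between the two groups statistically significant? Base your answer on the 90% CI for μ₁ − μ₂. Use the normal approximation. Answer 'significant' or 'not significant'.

not significant

Standard errors of each mean: 64/√140 = 5.4090 and 69/√110 = 6.5789.
SE(x̄₁ − x̄₂) = √(5.4090² + 6.5789²) = 8.5170 for independent samples with unequal variances.
With z* = 1.645, the margin is 1.645 × 8.5170 = 14.0105.
x̄₁ − x̄₂ = 475.1 − 479.9 = -4.8000; the interval is -4.8000 ± 14.0105 = (-18.8105, 9.2105).
The interval (-18.8105, 9.2105) contains 0, so the difference is not significant.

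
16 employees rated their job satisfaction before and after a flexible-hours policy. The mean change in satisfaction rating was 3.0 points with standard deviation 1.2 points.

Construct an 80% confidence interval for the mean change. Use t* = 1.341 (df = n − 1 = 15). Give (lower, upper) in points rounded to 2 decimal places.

Paired design: SE = s_d/√n = 1.2/√16 = 0.3000.
t* = 1.341; margin of error = 1.341 × 0.3000 = 0.4023.
3.0 ± 0.4023 → (2.60, 3.40).

(2.60, 3.40)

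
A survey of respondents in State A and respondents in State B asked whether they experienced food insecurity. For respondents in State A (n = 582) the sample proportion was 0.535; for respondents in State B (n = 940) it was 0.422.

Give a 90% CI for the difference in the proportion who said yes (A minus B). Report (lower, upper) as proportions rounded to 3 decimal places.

Each SE is √(p̂(1−p̂)/n): √(0.5350·0.4650/582) = 0.02067 and √(0.4220·0.5780/940) = 0.01611.
SE(p̂₁ − p̂₂) = √(SE₁² + SE₂²) = √(0.0004272489 + 0.0002595321) = 0.02621, since the two samples are independent.
At 90% confidence z* = 1.645; margin = 1.645 × 0.02621 = 0.04312.
The difference is 0.5350 − 0.4220 = 0.1130, so the interval is 0.1130 ± 0.04312 = (0.070, 0.156).

(0.070, 0.156)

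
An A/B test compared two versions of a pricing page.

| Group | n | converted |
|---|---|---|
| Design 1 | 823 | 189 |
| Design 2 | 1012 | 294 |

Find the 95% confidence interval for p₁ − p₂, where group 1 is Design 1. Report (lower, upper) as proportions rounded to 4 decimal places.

(-0.1010, -0.0208)

Sample proportions: 189/823 = 0.2296, 294/1012 = 0.2905.
Each SE is √(p̂(1−p̂)/n): √(0.2296·0.7704/823) = 0.01466 and √(0.2905·0.7095/1012) = 0.01427.
SE(p̂₁ − p̂₂) = √(SE₁² + SE₂²) = √(0.0002149156 + 0.0002036329) = 0.02046, since the two samples are independent.
At 95% confidence z* = 1.960; margin = 1.960 × 0.02046 = 0.04010.
The difference is 0.2296 − 0.2905 = -0.0609, so the interval is -0.0609 ± 0.04010 = (-0.1010, -0.0208).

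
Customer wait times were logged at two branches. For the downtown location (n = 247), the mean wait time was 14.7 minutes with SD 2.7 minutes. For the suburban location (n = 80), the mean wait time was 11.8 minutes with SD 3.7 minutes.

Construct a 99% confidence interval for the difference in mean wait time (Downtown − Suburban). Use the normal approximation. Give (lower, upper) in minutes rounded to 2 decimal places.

(1.75, 4.05)

Standard errors of each mean: 2.7/√247 = 0.1718 and 3.7/√80 = 0.4137.
SE(x̄₁ − x̄₂) = √(0.1718² + 0.4137²) = 0.4480 for independent samples with unequal variances.
With z* = 2.576, the margin is 2.576 × 0.4480 = 1.1540.
x̄₁ − x̄₂ = 14.7 − 11.8 = 2.9000; the interval is 2.9000 ± 1.1540 = (1.75, 4.05).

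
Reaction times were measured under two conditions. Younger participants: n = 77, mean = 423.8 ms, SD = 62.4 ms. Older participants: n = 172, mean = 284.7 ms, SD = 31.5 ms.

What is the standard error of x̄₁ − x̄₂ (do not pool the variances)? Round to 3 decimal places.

7.506

Standard errors of each mean: 62.4/√77 = 7.1111 and 31.5/√172 = 2.4019.
SE(x̄₁ − x̄₂) = √(7.1111² + 2.4019²) = 7.5058 for independent samples with unequal variances.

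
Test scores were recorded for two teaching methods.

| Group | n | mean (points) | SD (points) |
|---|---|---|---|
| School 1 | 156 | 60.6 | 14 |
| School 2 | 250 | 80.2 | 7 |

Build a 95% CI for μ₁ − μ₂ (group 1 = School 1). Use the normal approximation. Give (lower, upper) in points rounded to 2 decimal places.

(-21.96, -17.24)

Standard errors of each mean: 14/√156 = 1.1209 and 7/√250 = 0.4427.
SE(x̄₁ − x̄₂) = √(1.1209² + 0.4427²) = 1.2052 for independent samples with unequal variances.
With z* = 1.960, the margin is 1.960 × 1.2052 = 2.3622.
x̄₁ − x̄₂ = 60.6 − 80.2 = -19.6000; the interval is -19.6000 ± 2.3622 = (-21.96, -17.24).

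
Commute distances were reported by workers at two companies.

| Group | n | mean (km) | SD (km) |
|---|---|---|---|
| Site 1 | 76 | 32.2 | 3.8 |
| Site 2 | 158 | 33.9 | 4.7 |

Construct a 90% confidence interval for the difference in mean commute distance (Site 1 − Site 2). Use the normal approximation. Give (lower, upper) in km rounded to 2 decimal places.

SE₁ = s₁/√n₁ = 3.8/√76 = 0.4359; SE₂ = 4.7/√158 = 0.3739.
Independent samples, unequal variances: SE_diff = √(SE₁² + SE₂²) = √(0.19000881 + 0.13980121) = 0.5743.
z* = 1.645, so margin of error = 1.645 × 0.5743 = 0.9447.
Difference in means = 32.2 − 33.9 = -1.7000.
-1.7000 ± 0.9447 → (-2.64, -0.76).

(-2.64, -0.76)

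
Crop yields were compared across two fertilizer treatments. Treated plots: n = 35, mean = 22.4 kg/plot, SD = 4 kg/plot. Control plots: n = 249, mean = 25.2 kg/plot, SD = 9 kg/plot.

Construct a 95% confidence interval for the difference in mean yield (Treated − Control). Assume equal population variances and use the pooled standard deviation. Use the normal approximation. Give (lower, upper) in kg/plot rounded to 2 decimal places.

Pooled variance s_p² = [34·4² + 248·9²] / (35+249−2) = 73.1631, so s_p = 8.5535.
SE_diff = s_p·√(1/n₁ + 1/n₂) = 8.5535·√(1/35 + 1/249) = 1.5441.
z* = 1.960; margin = 1.960 × 1.5441 = 3.0264.
Difference = 22.4 − 25.2 = -2.8000.
-2.8000 ± 3.0264 → (-5.83, 0.23).

(-5.83, 0.23)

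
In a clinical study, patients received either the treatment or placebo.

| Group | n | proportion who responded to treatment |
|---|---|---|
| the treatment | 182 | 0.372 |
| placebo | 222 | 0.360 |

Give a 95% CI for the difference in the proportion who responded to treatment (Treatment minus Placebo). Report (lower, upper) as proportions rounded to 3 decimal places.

(-0.082, 0.106)

The two standard errors are √(0.3720×0.6280/182) = 0.03583 and √(0.3600×0.6400/222) = 0.03222.
Because the samples are independent, SE_diff = √(0.03583² + 0.03222²) = 0.04819.
Using z* = 1.960 for 95%, ME = 1.960 × 0.04819 = 0.09445.
p̂₁ − p̂₂ = 0.0120; interval 0.0120 ± 0.09445 gives (-0.082, 0.106).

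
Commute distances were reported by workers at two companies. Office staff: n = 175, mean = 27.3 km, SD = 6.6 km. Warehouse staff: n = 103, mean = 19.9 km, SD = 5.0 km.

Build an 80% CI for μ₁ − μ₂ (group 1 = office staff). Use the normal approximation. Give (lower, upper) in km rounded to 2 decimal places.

SE₁ = s₁/√n₁ = 6.6/√175 = 0.4989; SE₂ = 5.0/√103 = 0.4927.
Independent samples, unequal variances: SE_diff = √(SE₁² + SE₂²) = √(0.24890121 + 0.24275329) = 0.7012.
z* = 1.282, so margin of error = 1.282 × 0.7012 = 0.8989.
Difference in means = 27.3 − 19.9 = 7.4000.
7.4000 ± 0.8989 → (6.50, 8.30).

(6.50, 8.30)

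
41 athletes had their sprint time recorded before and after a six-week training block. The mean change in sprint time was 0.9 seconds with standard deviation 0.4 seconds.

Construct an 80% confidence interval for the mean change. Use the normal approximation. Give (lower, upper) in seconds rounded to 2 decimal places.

(0.82, 0.98)

This is a matched-pairs design, so SE = s_d/√n = 0.4/√41 = 0.0625.
Margin = 1.282 × 0.0625 = 0.0801; the interval is 0.9 ± 0.0801 = (0.82, 0.98).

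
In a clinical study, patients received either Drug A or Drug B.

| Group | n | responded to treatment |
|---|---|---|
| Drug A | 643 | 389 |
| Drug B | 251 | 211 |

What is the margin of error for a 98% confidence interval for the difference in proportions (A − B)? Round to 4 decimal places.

0.0700

First, p̂₁ = 389/643 = 0.6050; p̂₂ = 211/251 = 0.8406.
The two standard errors are √(0.6050×0.3950/643) = 0.01928 and √(0.8406×0.1594/251) = 0.02310.
Because the samples are independent, SE_diff = √(0.01928² + 0.02310²) = 0.03009.
Using z* = 2.326 for 98%, ME = 2.326 × 0.03009 = 0.06999.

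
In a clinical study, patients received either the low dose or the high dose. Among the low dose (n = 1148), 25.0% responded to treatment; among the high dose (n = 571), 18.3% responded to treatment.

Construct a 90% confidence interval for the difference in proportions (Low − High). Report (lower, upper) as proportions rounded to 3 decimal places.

The two standard errors are √(0.2500×0.7500/1148) = 0.01278 and √(0.1830×0.8170/571) = 0.01618.
Because the samples are independent, SE_diff = √(0.01278² + 0.01618²) = 0.02062.
Using z* = 1.645 for 90%, ME = 1.645 × 0.02062 = 0.03392.
p̂₁ − p̂₂ = 0.0670; interval 0.0670 ± 0.03392 gives (0.033, 0.101).

(0.033, 0.101)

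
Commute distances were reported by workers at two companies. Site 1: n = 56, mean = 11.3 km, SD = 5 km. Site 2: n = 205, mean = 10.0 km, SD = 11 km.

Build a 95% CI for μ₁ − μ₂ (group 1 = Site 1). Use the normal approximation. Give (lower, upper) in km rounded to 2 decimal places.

(-0.70, 3.30)

Standard errors of each mean: 5/√56 = 0.6682 and 11/√205 = 0.7683.
SE(x̄₁ − x̄₂) = √(0.6682² + 0.7683²) = 1.0182 for independent samples with unequal variances.
With z* = 1.960, the margin is 1.960 × 1.0182 = 1.9957.
x̄₁ − x̄₂ = 11.3 − 10.0 = 1.3000; the interval is 1.3000 ± 1.9957 = (-0.70, 3.30).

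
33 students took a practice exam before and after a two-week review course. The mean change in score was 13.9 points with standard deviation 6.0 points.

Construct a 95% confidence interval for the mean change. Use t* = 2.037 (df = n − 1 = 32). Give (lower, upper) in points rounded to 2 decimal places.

This is a matched-pairs design, so SE = s_d/√n = 6.0/√33 = 1.0445.
Margin = 2.037 × 1.0445 = 2.1276; the interval is 13.9 ± 2.1276 = (11.77, 16.03).

(11.77, 16.03)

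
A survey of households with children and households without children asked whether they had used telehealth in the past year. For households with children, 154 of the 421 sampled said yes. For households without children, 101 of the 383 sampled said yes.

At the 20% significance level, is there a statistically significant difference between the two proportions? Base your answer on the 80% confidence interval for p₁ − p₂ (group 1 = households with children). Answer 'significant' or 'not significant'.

Sample proportions: 154/421 = 0.3658, 101/383 = 0.2637.
Each SE is √(p̂(1−p̂)/n): √(0.3658·0.6342/421) = 0.02347 and √(0.2637·0.7363/383) = 0.02252.
SE(p̂₁ − p̂₂) = √(SE₁² + SE₂²) = √(0.0005508409 + 0.0005071504) = 0.03253, since the two samples are independent.
At 80% confidence z* = 1.282; margin = 1.282 × 0.03253 = 0.04170.
The difference is 0.3658 − 0.2637 = 0.1021, so the interval is 0.1021 ± 0.04170 = (0.06040, 0.14380).
The interval (0.06040, 0.14380) does not contain 0, so the difference is significant.

significant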